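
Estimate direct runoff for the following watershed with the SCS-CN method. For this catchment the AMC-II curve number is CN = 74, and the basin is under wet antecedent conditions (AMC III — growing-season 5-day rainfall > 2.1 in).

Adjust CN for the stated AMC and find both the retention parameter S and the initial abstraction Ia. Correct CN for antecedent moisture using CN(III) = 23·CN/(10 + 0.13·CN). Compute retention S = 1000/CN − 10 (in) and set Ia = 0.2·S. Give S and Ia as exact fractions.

S = 1300/851 in ≈ 1.528 in; Ia = 260/851 in ≈ 0.306 in

CN(III) from CN(II)=74: (23·74)/(10 + 0.13·74) = 85100/981 ≈ 86.748
S = 1000/(85100/981) − 10 = 1300/851 in ≈ 1.528 in
Ia = 0.2S: 0.2·1.528 = 0.306 in (exactly 260/851)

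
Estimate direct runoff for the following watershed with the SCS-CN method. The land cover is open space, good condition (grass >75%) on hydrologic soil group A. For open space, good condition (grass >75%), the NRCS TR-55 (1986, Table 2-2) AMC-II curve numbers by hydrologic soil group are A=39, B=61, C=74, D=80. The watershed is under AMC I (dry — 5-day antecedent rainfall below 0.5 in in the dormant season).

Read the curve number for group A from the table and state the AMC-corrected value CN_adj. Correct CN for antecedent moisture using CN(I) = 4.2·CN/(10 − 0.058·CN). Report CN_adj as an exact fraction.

NRCS table: open space, good condition (grass >75%), soil group A → CN(II) = 39
Dry (AMC I): CN(I) = 4.2·39/(10 − 0.058·39) = (819/5)/(3869/500) = 81900/3869 ≈ 21.168

CN_adj = 81900/3869 ≈ 21.168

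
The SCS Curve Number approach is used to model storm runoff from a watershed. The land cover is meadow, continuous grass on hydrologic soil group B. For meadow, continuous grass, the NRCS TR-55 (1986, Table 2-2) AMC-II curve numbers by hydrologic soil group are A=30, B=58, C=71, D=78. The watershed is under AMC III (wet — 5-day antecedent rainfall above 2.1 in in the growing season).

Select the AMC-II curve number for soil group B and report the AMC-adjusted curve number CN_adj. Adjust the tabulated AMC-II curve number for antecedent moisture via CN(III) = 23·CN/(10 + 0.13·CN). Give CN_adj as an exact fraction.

CN_adj = 66700/877 ≈ 76.055

NRCS table: meadow, continuous grass, soil group B → CN(II) = 58
Adjust CN=58 to AMC III: 23·58/(10 + 0.13·58) → 1334 ÷ (877/50) = 66700/877 ≈ 76.055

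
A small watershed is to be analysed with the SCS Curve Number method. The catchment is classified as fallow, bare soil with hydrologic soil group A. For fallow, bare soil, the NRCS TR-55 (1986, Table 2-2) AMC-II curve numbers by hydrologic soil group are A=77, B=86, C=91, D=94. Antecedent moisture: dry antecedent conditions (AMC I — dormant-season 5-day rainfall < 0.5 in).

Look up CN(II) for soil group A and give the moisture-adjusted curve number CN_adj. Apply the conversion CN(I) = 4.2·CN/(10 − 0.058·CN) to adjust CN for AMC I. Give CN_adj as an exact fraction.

CN_adj = 161700/2767 ≈ 58.439

NRCS table: fallow, bare soil, soil group A → CN(II) = 77
Adjust CN=77 to AMC I: 4.2·77/(10 − 0.058·77) → (1617/5) ÷ (2767/500) = 161700/2767 ≈ 58.439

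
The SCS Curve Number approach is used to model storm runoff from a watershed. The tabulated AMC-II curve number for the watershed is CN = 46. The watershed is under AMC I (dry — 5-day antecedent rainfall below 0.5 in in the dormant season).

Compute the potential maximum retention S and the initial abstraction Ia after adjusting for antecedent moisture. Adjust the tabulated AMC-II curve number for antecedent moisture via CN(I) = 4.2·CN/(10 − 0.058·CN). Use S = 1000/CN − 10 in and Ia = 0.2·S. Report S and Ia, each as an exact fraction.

Dry (AMC I): CN(I) = 4.2·46/(10 − 0.058·46) = (966/5)/(1833/250) = 16100/611 ≈ 26.350
S = 1000/(16100/611) − 10 = 4500/161 in ≈ 27.950 in
Initial abstraction Ia = S/5 = (4500/161)/5 = 900/161 ≈ 5.590 in

S = 4500/161 in ≈ 27.950 in; Ia = 900/161 in ≈ 5.590 in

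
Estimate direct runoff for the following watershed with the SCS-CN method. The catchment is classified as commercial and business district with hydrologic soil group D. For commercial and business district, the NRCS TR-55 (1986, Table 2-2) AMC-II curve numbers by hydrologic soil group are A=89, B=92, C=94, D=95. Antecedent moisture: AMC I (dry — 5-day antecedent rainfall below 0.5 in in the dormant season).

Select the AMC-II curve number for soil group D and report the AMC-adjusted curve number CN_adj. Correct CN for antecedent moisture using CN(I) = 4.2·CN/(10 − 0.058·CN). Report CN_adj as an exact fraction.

CN_adj = 39900/449 ≈ 88.864

NRCS table: commercial and business district, soil group D → CN(II) = 95
Dry (AMC I): CN(I) = 4.2·95/(10 − 0.058·95) = 399/(449/100) = 39900/449 ≈ 88.864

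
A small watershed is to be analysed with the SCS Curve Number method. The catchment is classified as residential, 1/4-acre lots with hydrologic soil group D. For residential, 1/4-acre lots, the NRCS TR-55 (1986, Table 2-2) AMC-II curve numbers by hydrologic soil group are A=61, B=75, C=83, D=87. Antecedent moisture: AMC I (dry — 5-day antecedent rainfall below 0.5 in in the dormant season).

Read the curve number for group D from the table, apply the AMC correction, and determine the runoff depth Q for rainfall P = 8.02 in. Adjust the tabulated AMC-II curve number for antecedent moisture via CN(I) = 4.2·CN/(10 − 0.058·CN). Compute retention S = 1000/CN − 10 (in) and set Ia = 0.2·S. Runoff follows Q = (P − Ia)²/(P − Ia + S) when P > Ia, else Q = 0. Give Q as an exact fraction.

Q = 445725811129/90676476450 in ≈ 4.916 in

NRCS table: residential, 1/4-acre lots, soil group D → CN(II) = 87
CN(I) from CN(II)=87: (4.2·87)/(10 − 0.058·87) = 182700/2477 ≈ 73.759
Retention S: 1000/CN − 10 with CN=73.759 → S = 6500/1827 ≈ 3.558 in
Ia = 0.2S: 0.2·3.558 = 0.712 in (exactly 1300/1827)
P − Ia = 8.020 − 0.712 = 667627/91350 ≈ 7.308 in (> 0, runoff occurs)
Runoff Q = (P−Ia)²/(P−Ia+S) = (7.308)²/(7.308+3.558) = 445725811129/90676476450 ≈ 4.916 in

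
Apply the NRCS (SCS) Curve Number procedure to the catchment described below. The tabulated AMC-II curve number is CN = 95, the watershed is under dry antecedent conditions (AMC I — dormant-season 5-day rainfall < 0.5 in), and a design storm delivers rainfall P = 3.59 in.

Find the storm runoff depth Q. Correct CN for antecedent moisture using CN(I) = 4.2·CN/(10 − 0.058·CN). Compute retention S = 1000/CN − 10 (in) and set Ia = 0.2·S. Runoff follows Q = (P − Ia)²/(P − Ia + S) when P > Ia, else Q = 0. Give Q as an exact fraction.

Adjust CN=95 to AMC I: 4.2·95/(10 − 0.058·95) → 399 ÷ (449/100) = 39900/449 ≈ 88.864
Max retention: S = 1000/(39900/449) − 10 = 500/399 in (≈ 1.253 in)
Initial abstraction Ia = S/5 = (500/399)/5 = 100/399 ≈ 0.251 in
Excess rainfall: 3.590 − 0.251 = 3.339 in; P > Ia so Q > 0
Q: (133241/39900)² ÷ (183241/39900) = 17753164081/7311315900 in (≈ 2.428 in)

Q = 17753164081/7311315900 in ≈ 2.428 in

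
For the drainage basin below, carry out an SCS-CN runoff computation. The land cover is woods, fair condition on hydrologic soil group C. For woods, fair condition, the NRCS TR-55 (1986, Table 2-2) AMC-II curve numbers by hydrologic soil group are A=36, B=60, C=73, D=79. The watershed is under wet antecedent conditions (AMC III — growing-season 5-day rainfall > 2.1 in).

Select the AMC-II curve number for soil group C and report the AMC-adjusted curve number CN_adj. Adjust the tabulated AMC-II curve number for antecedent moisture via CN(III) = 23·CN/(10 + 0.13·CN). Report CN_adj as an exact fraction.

NRCS table: woods, fair condition, soil group C → CN(II) = 73
Adjust CN=73 to AMC III: 23·73/(10 + 0.13·73) → 1679 ÷ (1949/100) = 167900/1949 ≈ 86.147

CN_adj = 167900/1949 ≈ 86.147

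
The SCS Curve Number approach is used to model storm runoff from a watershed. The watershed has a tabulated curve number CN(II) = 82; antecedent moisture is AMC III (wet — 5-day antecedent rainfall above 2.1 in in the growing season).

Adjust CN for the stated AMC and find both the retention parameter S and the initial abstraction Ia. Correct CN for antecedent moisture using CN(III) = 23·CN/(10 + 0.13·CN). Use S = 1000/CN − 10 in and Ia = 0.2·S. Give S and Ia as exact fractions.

Adjust CN=82 to AMC III: 23·82/(10 + 0.13·82) → 1886 ÷ (1033/50) = 94300/1033 ≈ 91.288
Max retention: S = 1000/(94300/1033) − 10 = 900/943 in (≈ 0.954 in)
Initial abstraction Ia = S/5 = (900/943)/5 = 180/943 ≈ 0.191 in

S = 900/943 in ≈ 0.954 in; Ia = 180/943 in ≈ 0.191 in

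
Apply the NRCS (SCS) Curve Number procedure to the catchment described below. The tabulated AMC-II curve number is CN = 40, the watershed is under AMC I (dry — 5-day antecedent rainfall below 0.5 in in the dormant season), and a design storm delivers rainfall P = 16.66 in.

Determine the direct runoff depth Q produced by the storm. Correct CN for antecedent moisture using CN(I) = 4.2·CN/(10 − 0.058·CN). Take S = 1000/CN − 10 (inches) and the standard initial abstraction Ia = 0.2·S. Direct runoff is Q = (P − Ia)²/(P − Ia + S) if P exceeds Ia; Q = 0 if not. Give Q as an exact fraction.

Q = 11095561/5540850 in ≈ 2.003 in

Dry (AMC I): CN(I) = 4.2·40/(10 − 0.058·40) = 168/(192/25) = 175/8 ≈ 21.875
S = 1000/(175/8) − 10 = 250/7 in ≈ 35.714 in
Ia = 0.2S: 0.2·35.714 = 7.143 in (exactly 50/7)
Excess rainfall: 16.660 − 7.143 = 9.517 in; P > Ia so Q > 0
Q = (3331/350)²/((3331/350) + 250/7) = (11095561/122500)/(15831/350) = 11095561/5540850 in ≈ 2.003 in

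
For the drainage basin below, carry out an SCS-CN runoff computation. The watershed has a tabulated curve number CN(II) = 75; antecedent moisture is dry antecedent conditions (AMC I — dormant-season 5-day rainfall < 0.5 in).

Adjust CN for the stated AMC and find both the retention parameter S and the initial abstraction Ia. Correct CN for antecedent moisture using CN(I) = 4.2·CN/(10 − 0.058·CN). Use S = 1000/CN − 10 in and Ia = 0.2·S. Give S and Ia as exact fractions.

S = 500/63 in ≈ 7.937 in; Ia = 100/63 in ≈ 1.587 in

Adjust CN=75 to AMC I: 4.2·75/(10 − 0.058·75) → 315 ÷ (113/20) = 6300/113 ≈ 55.752
S = 1000/(6300/113) − 10 = 500/63 in ≈ 7.937 in
Ia = 0.2S: 0.2·7.937 = 1.587 in (exactly 100/63)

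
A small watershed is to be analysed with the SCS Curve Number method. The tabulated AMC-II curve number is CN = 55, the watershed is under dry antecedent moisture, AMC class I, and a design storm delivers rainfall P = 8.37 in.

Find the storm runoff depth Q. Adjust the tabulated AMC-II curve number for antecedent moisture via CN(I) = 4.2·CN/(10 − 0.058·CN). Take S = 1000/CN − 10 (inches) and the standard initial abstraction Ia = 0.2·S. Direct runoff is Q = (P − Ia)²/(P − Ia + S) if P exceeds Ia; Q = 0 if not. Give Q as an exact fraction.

Adjust CN=55 to AMC I: 4.2·55/(10 − 0.058·55) → 231 ÷ (681/100) = 7700/227 ≈ 33.921
Max retention: S = 1000/(7700/227) − 10 = 1500/77 in (≈ 19.481 in)
Ia = 0.2S: 0.2·19.481 = 3.896 in (exactly 300/77)
Excess rainfall: 8.370 − 3.896 = 4.474 in; P > Ia so Q > 0
Q: (34449/7700)² ÷ (184449/7700) = 395577867/473419100 in (≈ 0.836 in)

Q = 395577867/473419100 in ≈ 0.836 in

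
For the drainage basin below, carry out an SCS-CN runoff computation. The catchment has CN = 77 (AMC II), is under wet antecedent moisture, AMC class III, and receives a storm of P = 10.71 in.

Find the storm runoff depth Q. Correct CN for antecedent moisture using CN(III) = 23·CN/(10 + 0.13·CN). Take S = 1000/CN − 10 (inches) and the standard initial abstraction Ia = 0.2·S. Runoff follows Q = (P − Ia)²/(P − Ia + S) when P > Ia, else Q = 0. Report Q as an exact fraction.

Adjust CN=77 to AMC III: 23·77/(10 + 0.13·77) → 1771 ÷ (2001/100) = 7700/87 ≈ 88.506
S = 1000/(7700/87) − 10 = 100/77 in ≈ 1.299 in
Initial abstraction Ia = S/5 = (100/77)/5 = 20/77 ≈ 0.260 in
Excess rainfall: 10.710 − 0.260 = 10.450 in; P > Ia so Q > 0
Q: (80467/7700)² ÷ (90467/7700) = 6474938089/696595900 in (≈ 9.295 in)

Q = 6474938089/696595900 in ≈ 9.295 in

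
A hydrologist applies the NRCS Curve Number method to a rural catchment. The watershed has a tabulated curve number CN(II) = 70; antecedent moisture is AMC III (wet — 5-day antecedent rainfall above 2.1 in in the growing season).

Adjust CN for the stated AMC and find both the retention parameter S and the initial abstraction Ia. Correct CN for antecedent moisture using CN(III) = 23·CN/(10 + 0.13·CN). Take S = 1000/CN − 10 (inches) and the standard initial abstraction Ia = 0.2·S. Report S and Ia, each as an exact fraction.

Adjust CN=70 to AMC III: 23·70/(10 + 0.13·70) → 1610 ÷ (191/10) = 16100/191 ≈ 84.293
S = 1000/(16100/191) − 10 = 300/161 in ≈ 1.863 in
Ia = 0.2·(300/161) = 60/161 in ≈ 0.373 in

S = 300/161 in ≈ 1.863 in; Ia = 60/161 in ≈ 0.373 in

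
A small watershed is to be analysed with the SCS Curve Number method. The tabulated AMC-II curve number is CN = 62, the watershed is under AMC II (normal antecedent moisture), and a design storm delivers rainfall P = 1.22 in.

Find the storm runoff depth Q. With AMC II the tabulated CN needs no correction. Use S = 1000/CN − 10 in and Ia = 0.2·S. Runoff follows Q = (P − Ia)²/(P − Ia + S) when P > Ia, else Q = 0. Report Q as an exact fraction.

Q = 0 in ≈ 0.000 in

AMC II — tabulated CN = 62 applies directly.
Retention S: 1000/CN − 10 with CN=62.000 → S = 190/31 ≈ 6.129 in
Ia = 0.2S: 0.2·6.129 = 1.226 in (exactly 38/31)
P = 1.220 ≤ Ia = 1.226 in: entire storm abstracted, Q = 0.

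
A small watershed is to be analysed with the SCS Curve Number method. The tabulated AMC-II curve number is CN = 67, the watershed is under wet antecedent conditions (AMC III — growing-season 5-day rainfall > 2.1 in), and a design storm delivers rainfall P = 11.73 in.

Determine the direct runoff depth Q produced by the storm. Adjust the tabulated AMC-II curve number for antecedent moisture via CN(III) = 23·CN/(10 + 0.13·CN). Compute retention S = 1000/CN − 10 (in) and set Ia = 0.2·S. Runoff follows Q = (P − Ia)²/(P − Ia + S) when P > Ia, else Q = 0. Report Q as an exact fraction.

Wet (AMC III): CN(III) = 23·67/(10 + 0.13·67) = 1541/(1871/100) = 154100/1871 ≈ 82.362
S = 1000/(154100/1871) − 10 = 3300/1541 in ≈ 2.141 in
Initial abstraction Ia = S/5 = (3300/1541)/5 = 660/1541 ≈ 0.428 in
P − Ia = 11.730 − 0.428 = 1741593/154100 ≈ 11.302 in (> 0, runoff occurs)
Q: (1741593/154100)² ÷ (2071593/154100) = 337016241961/35470275700 in (≈ 9.501 in)

Q = 337016241961/35470275700 in ≈ 9.501 in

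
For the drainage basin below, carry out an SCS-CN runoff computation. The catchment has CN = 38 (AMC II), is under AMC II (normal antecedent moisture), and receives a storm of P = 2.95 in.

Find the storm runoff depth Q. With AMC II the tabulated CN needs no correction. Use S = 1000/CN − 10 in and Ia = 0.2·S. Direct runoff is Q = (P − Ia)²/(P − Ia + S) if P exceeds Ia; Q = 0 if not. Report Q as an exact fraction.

Average conditions: CN = 38 (no AMC adjustment).
S = 1000/38 − 10 = 310/19 in ≈ 16.316 in
Ia = 0.2·(310/19) = 62/19 in ≈ 3.263 in
P = 2.950 ≤ Ia = 3.263 in: entire storm abstracted, Q = 0.

Q = 0 in ≈ 0.000 in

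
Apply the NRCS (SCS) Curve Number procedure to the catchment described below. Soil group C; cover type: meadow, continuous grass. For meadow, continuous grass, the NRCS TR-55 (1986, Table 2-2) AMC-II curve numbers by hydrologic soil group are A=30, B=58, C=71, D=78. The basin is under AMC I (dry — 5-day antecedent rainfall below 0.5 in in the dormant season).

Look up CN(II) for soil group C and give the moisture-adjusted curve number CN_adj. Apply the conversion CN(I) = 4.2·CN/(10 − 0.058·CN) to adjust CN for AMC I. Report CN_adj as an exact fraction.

CN_adj = 149100/2941 ≈ 50.697

NRCS table: meadow, continuous grass, soil group C → CN(II) = 71
Adjust CN=71 to AMC I: 4.2·71/(10 − 0.058·71) → (1491/5) ÷ (2941/500) = 149100/2941 ≈ 50.697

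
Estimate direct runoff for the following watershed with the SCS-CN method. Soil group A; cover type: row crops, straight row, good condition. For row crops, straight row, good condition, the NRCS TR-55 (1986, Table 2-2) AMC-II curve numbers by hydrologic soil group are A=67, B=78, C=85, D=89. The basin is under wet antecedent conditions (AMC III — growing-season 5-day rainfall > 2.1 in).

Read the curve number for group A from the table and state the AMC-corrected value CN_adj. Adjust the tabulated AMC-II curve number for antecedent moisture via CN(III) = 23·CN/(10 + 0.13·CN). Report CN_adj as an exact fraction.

CN_adj = 154100/1871 ≈ 82.362

NRCS table: row crops, straight row, good condition, soil group A → CN(II) = 67
CN(III) from CN(II)=67: (23·67)/(10 + 0.13·67) = 154100/1871 ≈ 82.362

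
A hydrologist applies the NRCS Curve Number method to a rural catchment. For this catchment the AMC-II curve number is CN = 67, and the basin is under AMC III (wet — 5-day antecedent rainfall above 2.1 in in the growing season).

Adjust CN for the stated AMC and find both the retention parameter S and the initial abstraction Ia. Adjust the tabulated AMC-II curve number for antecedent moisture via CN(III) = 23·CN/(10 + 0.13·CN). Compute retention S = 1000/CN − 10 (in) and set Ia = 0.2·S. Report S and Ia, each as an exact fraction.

S = 3300/1541 in ≈ 2.141 in; Ia = 660/1541 in ≈ 0.428 in

Wet (AMC III): CN(III) = 23·67/(10 + 0.13·67) = 1541/(1871/100) = 154100/1871 ≈ 82.362
Max retention: S = 1000/(154100/1871) − 10 = 3300/1541 in (≈ 2.141 in)
Ia = 0.2·(3300/1541) = 660/1541 in ≈ 0.428 in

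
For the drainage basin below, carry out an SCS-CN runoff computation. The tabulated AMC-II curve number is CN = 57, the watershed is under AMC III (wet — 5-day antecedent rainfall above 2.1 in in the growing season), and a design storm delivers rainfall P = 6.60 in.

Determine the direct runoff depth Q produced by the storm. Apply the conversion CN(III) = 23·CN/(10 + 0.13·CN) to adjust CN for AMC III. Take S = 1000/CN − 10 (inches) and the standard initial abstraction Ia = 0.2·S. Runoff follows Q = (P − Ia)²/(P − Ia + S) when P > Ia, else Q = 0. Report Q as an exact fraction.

Adjust CN=57 to AMC III: 23·57/(10 + 0.13·57) → 1311 ÷ (1741/100) = 131100/1741 ≈ 75.302
Retention S: 1000/CN − 10 with CN=75.302 → S = 4300/1311 ≈ 3.280 in
Initial abstraction Ia = S/5 = (4300/1311)/5 = 860/1311 ≈ 0.656 in
P − Ia = 6.600 − 0.656 = 38963/6555 ≈ 5.944 in (> 0, runoff occurs)
Q: (38963/6555)² ÷ (60463/6555) = 1518115369/396334965 in (≈ 3.830 in)

Q = 1518115369/396334965 in ≈ 3.830 in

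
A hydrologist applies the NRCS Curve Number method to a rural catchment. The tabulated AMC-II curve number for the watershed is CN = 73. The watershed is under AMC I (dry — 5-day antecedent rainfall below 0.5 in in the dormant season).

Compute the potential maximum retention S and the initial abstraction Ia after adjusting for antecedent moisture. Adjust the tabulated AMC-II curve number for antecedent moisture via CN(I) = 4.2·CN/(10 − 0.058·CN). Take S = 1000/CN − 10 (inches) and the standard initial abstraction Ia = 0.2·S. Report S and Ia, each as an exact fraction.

CN(I) from CN(II)=73: (4.2·73)/(10 − 0.058·73) = 51100/961 ≈ 53.174
S = 1000/(51100/961) − 10 = 4500/511 in ≈ 8.806 in
Ia = 0.2·(4500/511) = 900/511 in ≈ 1.761 in

S = 4500/511 in ≈ 8.806 in; Ia = 900/511 in ≈ 1.761 in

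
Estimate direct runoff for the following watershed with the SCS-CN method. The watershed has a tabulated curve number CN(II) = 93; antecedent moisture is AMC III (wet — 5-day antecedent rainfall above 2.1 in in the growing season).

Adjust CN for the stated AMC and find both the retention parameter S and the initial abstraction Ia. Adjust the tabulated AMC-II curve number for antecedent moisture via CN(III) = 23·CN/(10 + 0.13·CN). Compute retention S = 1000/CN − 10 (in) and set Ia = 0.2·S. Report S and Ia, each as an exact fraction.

Adjust CN=93 to AMC III: 23·93/(10 + 0.13·93) → 2139 ÷ (2209/100) = 213900/2209 ≈ 96.831
Retention S: 1000/CN − 10 with CN=96.831 → S = 700/2139 ≈ 0.327 in
Initial abstraction Ia = S/5 = (700/2139)/5 = 140/2139 ≈ 0.065 in

S = 700/2139 in ≈ 0.327 in; Ia = 140/2139 in ≈ 0.065 in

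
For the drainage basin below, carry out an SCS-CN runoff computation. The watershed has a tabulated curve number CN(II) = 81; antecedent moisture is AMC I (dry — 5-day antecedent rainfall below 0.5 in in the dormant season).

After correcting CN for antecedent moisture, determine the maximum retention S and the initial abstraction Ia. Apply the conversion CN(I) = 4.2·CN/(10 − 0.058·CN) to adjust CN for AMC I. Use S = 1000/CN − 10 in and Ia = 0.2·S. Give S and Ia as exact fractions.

Adjust CN=81 to AMC I: 4.2·81/(10 − 0.058·81) → (1701/5) ÷ (2651/500) = 170100/2651 ≈ 64.164
Max retention: S = 1000/(170100/2651) − 10 = 9500/1701 in (≈ 5.585 in)
Ia = 0.2·(9500/1701) = 1900/1701 in ≈ 1.117 in

S = 9500/1701 in ≈ 5.585 in; Ia = 1900/1701 in ≈ 1.117 in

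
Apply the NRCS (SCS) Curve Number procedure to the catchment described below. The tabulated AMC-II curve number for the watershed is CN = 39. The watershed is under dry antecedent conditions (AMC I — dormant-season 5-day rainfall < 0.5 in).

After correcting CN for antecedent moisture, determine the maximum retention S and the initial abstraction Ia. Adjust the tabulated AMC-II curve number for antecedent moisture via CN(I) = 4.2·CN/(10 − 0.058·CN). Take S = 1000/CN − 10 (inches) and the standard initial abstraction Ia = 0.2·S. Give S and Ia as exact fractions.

S = 30500/819 in ≈ 37.241 in; Ia = 6100/819 in ≈ 7.448 in

CN(I) from CN(II)=39: (4.2·39)/(10 − 0.058·39) = 81900/3869 ≈ 21.168
Max retention: S = 1000/(81900/3869) − 10 = 30500/819 in (≈ 37.241 in)
Ia = 0.2·(30500/819) = 6100/819 in ≈ 7.448 in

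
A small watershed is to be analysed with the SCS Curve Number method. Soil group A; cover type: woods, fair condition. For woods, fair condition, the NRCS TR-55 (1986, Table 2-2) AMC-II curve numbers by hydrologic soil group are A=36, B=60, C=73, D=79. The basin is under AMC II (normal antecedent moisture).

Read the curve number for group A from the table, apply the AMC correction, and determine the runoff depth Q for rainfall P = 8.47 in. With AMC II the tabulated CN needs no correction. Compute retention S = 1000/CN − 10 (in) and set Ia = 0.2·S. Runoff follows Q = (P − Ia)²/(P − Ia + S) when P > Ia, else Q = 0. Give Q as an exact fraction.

Q = 19562929/18380700 in ≈ 1.064 in

NRCS table: woods, fair condition, soil group A → CN(II) = 36
CN(II) = 36; AMC II needs no correction.
Retention S: 1000/CN − 10 with CN=36.000 → S = 160/9 ≈ 17.778 in
Ia = 0.2·(160/9) = 32/9 in ≈ 3.556 in
Since P=8.470 > Ia=3.556: effective rainfall P−Ia = 4423/900 in
Q: (4423/900)² ÷ (20423/900) = 19562929/18380700 in (≈ 1.064 in)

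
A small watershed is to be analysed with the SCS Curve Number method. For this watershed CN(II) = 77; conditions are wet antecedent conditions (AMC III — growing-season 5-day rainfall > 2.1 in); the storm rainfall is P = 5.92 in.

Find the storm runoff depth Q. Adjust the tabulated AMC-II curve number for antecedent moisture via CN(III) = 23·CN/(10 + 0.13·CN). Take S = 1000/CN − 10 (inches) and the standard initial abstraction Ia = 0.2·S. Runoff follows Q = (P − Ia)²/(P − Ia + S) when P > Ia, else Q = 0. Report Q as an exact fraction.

Wet (AMC III): CN(III) = 23·77/(10 + 0.13·77) = 1771/(2001/100) = 7700/87 ≈ 88.506
Retention S: 1000/CN − 10 with CN=88.506 → S = 100/77 ≈ 1.299 in
Ia = 0.2·(100/77) = 20/77 in ≈ 0.260 in
Excess rainfall: 5.920 − 0.260 = 5.660 in; P > Ia so Q > 0
Q: (10896/1925)² ÷ (13396/1925) = 29680704/6446825 in (≈ 4.604 in)

Q = 29680704/6446825 in ≈ 4.604 in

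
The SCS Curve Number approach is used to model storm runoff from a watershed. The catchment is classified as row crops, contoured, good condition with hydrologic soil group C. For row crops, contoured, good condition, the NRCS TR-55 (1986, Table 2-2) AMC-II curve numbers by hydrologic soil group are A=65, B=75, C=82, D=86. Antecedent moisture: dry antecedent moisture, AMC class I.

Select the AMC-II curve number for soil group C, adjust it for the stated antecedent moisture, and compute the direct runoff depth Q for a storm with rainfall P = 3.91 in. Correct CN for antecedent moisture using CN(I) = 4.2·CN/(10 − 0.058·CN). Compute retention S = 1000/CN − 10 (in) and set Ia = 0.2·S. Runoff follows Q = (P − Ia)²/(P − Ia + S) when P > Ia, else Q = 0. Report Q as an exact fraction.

NRCS table: row crops, contoured, good condition, soil group C → CN(II) = 82
Dry (AMC I): CN(I) = 4.2·82/(10 − 0.058·82) = (1722/5)/(1311/250) = 28700/437 ≈ 65.675
S = 1000/(28700/437) − 10 = 1500/287 in ≈ 5.226 in
Ia = 0.2S: 0.2·5.226 = 1.045 in (exactly 300/287)
P − Ia = 3.910 − 1.045 = 82217/28700 ≈ 2.865 in (> 0, runoff occurs)
Runoff Q = (P−Ia)²/(P−Ia+S) = (2.865)²/(2.865+5.226) = 6759635089/6664627900 ≈ 1.014 in

Q = 6759635089/6664627900 in ≈ 1.014 in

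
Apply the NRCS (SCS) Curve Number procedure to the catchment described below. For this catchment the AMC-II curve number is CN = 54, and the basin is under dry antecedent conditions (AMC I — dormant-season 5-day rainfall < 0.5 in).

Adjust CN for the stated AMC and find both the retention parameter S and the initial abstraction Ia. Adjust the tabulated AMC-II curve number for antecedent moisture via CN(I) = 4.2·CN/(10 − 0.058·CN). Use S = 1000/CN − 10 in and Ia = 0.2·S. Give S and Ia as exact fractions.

S = 11500/567 in ≈ 20.282 in; Ia = 2300/567 in ≈ 4.056 in

CN(I) from CN(II)=54: (4.2·54)/(10 − 0.058·54) = 56700/1717 ≈ 33.023
Retention S: 1000/CN − 10 with CN=33.023 → S = 11500/567 ≈ 20.282 in
Ia = 0.2S: 0.2·20.282 = 4.056 in (exactly 2300/567)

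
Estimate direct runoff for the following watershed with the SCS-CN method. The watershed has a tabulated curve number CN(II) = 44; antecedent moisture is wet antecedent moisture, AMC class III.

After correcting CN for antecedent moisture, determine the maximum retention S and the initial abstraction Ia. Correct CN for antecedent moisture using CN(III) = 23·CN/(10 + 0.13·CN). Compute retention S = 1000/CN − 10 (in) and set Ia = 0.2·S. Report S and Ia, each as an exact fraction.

Wet (AMC III): CN(III) = 23·44/(10 + 0.13·44) = 1012/(393/25) = 25300/393 ≈ 64.377
Max retention: S = 1000/(25300/393) − 10 = 1400/253 in (≈ 5.534 in)
Initial abstraction Ia = S/5 = (1400/253)/5 = 280/253 ≈ 1.107 in

S = 1400/253 in ≈ 5.534 in; Ia = 280/253 in ≈ 1.107 in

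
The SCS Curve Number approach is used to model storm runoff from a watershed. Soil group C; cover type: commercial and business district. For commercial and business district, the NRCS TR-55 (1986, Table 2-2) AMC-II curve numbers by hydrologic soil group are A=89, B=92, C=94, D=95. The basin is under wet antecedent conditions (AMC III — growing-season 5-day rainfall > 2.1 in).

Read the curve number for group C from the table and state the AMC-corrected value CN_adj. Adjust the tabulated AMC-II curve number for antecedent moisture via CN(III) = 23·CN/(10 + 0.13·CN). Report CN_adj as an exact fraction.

CN_adj = 108100/1111 ≈ 97.300

NRCS table: commercial and business district, soil group C → CN(II) = 94
Wet (AMC III): CN(III) = 23·94/(10 + 0.13·94) = 2162/(1111/50) = 108100/1111 ≈ 97.300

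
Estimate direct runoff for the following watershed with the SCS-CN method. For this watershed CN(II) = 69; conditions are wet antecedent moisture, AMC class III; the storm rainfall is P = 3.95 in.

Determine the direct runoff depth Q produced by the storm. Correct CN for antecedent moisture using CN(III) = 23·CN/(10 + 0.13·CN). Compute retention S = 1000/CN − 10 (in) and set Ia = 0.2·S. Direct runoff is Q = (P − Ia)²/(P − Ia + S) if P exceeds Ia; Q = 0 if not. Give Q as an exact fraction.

CN(III) from CN(II)=69: (23·69)/(10 + 0.13·69) = 158700/1897 ≈ 83.658
Retention S: 1000/CN − 10 with CN=83.658 → S = 3100/1587 ≈ 1.953 in
Initial abstraction Ia = S/5 = (3100/1587)/5 = 620/1587 ≈ 0.391 in
P − Ia = 3.950 − 0.391 = 112973/31740 ≈ 3.559 in (> 0, runoff occurs)
Q: (112973/31740)² ÷ (174973/31740) = 12762898729/5553643020 in (≈ 2.298 in)

Q = 12762898729/5553643020 in ≈ 2.298 in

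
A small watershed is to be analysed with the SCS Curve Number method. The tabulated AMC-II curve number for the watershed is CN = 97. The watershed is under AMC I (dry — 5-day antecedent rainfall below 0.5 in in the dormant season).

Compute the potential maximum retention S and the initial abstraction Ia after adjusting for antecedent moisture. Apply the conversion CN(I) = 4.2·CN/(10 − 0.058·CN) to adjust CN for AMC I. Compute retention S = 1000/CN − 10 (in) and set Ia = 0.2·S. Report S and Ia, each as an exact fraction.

Adjust CN=97 to AMC I: 4.2·97/(10 − 0.058·97) → (2037/5) ÷ (2187/500) = 67900/729 ≈ 93.141
Retention S: 1000/CN − 10 with CN=93.141 → S = 500/679 ≈ 0.736 in
Ia = 0.2·(500/679) = 100/679 in ≈ 0.147 in

S = 500/679 in ≈ 0.736 in; Ia = 100/679 in ≈ 0.147 in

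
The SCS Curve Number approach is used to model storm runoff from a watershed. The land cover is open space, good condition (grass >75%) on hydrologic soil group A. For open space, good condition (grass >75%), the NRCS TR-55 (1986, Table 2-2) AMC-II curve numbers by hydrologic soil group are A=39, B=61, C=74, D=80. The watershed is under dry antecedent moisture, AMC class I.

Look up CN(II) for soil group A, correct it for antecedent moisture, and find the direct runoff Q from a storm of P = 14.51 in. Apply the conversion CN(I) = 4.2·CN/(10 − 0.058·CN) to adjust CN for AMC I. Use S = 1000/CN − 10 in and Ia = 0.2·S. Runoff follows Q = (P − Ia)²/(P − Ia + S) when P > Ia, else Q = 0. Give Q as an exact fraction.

Q = 334510700161/297163421100 in ≈ 1.126 in

NRCS table: open space, good condition (grass >75%), soil group A → CN(II) = 39
CN(I) from CN(II)=39: (4.2·39)/(10 − 0.058·39) = 81900/3869 ≈ 21.168
S = 1000/(81900/3869) − 10 = 30500/819 in ≈ 37.241 in
Ia = 0.2S: 0.2·37.241 = 7.448 in (exactly 6100/819)
P − Ia = 14.510 − 7.448 = 578369/81900 ≈ 7.062 in (> 0, runoff occurs)
Q = (578369/81900)²/((578369/81900) + 30500/819) = (334510700161/6707610000)/(3628369/81900) = 334510700161/297163421100 in ≈ 1.126 in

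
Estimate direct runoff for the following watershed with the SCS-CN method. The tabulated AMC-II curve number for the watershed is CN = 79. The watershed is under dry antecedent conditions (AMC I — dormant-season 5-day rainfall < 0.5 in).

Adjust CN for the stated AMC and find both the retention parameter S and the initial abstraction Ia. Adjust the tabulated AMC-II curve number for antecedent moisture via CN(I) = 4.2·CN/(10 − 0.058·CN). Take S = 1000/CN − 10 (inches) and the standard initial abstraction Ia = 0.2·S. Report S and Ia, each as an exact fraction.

S = 500/79 in ≈ 6.329 in; Ia = 100/79 in ≈ 1.266 in

CN(I) from CN(II)=79: (4.2·79)/(10 − 0.058·79) = 7900/129 ≈ 61.240
S = 1000/(7900/129) − 10 = 500/79 in ≈ 6.329 in
Ia = 0.2S: 0.2·6.329 = 1.266 in (exactly 100/79)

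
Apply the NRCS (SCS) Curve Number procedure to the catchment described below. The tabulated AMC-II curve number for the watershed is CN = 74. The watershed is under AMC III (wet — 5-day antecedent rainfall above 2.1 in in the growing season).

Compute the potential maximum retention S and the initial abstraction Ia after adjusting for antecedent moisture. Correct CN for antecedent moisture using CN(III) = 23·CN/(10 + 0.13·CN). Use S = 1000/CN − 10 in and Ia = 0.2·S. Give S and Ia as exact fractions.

Wet (AMC III): CN(III) = 23·74/(10 + 0.13·74) = 1702/(981/50) = 85100/981 ≈ 86.748
Max retention: S = 1000/(85100/981) − 10 = 1300/851 in (≈ 1.528 in)
Initial abstraction Ia = S/5 = (1300/851)/5 = 260/851 ≈ 0.306 in

S = 1300/851 in ≈ 1.528 in; Ia = 260/851 in ≈ 0.306 in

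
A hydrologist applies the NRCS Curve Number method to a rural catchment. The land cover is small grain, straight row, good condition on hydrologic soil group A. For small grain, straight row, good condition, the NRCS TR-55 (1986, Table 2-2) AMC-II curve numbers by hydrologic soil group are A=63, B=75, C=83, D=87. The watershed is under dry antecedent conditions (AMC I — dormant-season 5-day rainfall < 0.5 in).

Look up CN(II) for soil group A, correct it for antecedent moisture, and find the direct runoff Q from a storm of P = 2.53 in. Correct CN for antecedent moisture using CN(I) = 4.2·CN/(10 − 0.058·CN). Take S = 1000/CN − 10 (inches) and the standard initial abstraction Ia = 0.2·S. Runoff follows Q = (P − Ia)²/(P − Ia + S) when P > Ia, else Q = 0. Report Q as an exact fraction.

Q = 0 in ≈ 0.000 in

NRCS table: small grain, straight row, good condition, soil group A → CN(II) = 63
Dry (AMC I): CN(I) = 4.2·63/(10 − 0.058·63) = (1323/5)/(3173/500) = 132300/3173 ≈ 41.696
Retention S: 1000/CN − 10 with CN=41.696 → S = 18500/1323 ≈ 13.983 in
Initial abstraction Ia = S/5 = (18500/1323)/5 = 3700/1323 ≈ 2.797 in
P = 2.530 ≤ Ia = 2.797 in: entire storm abstracted, Q = 0.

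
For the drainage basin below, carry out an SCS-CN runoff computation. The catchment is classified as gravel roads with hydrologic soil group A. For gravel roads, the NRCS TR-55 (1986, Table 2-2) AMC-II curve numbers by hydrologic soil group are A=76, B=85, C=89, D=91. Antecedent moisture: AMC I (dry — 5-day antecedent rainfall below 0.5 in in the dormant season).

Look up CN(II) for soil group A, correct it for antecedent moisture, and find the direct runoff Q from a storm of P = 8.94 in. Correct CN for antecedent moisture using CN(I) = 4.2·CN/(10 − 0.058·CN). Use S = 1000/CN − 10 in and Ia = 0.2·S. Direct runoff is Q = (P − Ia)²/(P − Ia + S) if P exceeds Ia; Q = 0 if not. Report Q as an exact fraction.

NRCS table: gravel roads, soil group A → CN(II) = 76
CN(I) from CN(II)=76: (4.2·76)/(10 − 0.058·76) = 13300/233 ≈ 57.082
Max retention: S = 1000/(13300/233) − 10 = 1000/133 in (≈ 7.519 in)
Ia = 0.2S: 0.2·7.519 = 1.504 in (exactly 200/133)
Since P=8.940 > Ia=1.504: effective rainfall P−Ia = 49451/6650 in
Q: (49451/6650)² ÷ (99451/6650) = 2445401401/661349150 in (≈ 3.698 in)

Q = 2445401401/661349150 in ≈ 3.698 in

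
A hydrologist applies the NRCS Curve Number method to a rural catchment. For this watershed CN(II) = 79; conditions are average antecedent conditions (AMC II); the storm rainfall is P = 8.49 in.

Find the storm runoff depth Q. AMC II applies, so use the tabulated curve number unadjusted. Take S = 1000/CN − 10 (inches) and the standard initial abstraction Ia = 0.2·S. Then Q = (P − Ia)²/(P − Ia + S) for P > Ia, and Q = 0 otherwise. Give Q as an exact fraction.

Q = 439195849/73620100 in ≈ 5.966 in

AMC II — tabulated CN = 79 applies directly.
Max retention: S = 1000/79 − 10 = 210/79 in (≈ 2.658 in)
Initial abstraction Ia = S/5 = (210/79)/5 = 42/79 ≈ 0.532 in
Since P=8.490 > Ia=0.532: effective rainfall P−Ia = 62871/7900 in
Runoff Q = (P−Ia)²/(P−Ia+S) = (7.958)²/(7.958+2.658) = 439195849/73620100 ≈ 5.966 in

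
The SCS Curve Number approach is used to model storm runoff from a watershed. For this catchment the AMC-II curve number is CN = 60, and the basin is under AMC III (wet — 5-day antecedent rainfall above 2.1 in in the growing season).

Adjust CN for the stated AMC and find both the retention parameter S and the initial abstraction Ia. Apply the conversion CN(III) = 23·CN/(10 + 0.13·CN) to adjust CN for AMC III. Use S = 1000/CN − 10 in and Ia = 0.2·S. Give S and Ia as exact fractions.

S = 200/69 in ≈ 2.899 in; Ia = 40/69 in ≈ 0.580 in

Adjust CN=60 to AMC III: 23·60/(10 + 0.13·60) → 1380 ÷ (89/5) = 6900/89 ≈ 77.528
Retention S: 1000/CN − 10 with CN=77.528 → S = 200/69 ≈ 2.899 in
Ia = 0.2S: 0.2·2.899 = 0.580 in (exactly 40/69)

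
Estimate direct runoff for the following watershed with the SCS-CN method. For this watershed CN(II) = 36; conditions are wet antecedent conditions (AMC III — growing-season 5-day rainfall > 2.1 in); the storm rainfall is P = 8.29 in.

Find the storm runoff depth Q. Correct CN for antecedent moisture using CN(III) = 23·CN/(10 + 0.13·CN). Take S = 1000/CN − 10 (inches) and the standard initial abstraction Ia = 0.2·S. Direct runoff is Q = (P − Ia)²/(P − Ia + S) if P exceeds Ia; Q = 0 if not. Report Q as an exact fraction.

Q = 19488997609/6201782100 in ≈ 3.142 in

Adjust CN=36 to AMC III: 23·36/(10 + 0.13·36) → 828 ÷ (367/25) = 20700/367 ≈ 56.403
Retention S: 1000/CN − 10 with CN=56.403 → S = 1600/207 ≈ 7.729 in
Initial abstraction Ia = S/5 = (1600/207)/5 = 320/207 ≈ 1.546 in
Since P=8.290 > Ia=1.546: effective rainfall P−Ia = 139603/20700 in
Q = (139603/20700)²/((139603/20700) + 1600/207) = (19488997609/428490000)/(299603/20700) = 19488997609/6201782100 in ≈ 3.142 in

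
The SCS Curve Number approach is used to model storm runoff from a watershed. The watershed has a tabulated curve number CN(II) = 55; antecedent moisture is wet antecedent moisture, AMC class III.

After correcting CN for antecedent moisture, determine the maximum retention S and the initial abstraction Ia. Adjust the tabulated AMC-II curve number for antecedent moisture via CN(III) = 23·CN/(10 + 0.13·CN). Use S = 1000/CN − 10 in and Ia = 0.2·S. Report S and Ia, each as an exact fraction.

S = 900/253 in ≈ 3.557 in; Ia = 180/253 in ≈ 0.711 in

CN(III) from CN(II)=55: (23·55)/(10 + 0.13·55) = 25300/343 ≈ 73.761
Max retention: S = 1000/(25300/343) − 10 = 900/253 in (≈ 3.557 in)
Ia = 0.2·(900/253) = 180/253 in ≈ 0.711 in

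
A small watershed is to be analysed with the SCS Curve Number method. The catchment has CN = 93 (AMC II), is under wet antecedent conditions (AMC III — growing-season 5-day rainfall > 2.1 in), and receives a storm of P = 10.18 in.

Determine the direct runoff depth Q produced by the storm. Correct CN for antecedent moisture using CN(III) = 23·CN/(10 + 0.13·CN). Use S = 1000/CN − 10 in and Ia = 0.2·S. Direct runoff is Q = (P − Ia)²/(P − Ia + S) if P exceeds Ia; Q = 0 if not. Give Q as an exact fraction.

CN(III) from CN(II)=93: (23·93)/(10 + 0.13·93) = 213900/2209 ≈ 96.831
S = 1000/(213900/2209) − 10 = 700/2139 in ≈ 0.327 in
Initial abstraction Ia = S/5 = (700/2139)/5 = 140/2139 ≈ 0.065 in
Excess rainfall: 10.180 − 0.065 = 10.115 in; P > Ia so Q > 0
Q: (1081751/106950)² ÷ (1116751/106950) = 1170185226001/119436519450 in (≈ 9.798 in)

Q = 1170185226001/119436519450 in ≈ 9.798 in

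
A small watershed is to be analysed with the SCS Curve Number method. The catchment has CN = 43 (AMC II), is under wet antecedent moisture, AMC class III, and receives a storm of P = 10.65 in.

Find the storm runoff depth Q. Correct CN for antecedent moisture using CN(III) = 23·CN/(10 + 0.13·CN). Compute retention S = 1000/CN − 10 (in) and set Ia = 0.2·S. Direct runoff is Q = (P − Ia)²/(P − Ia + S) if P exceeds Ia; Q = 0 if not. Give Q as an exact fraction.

Wet (AMC III): CN(III) = 23·43/(10 + 0.13·43) = 989/(1559/100) = 98900/1559 ≈ 63.438
Retention S: 1000/CN − 10 with CN=63.438 → S = 5700/989 ≈ 5.763 in
Ia = 0.2S: 0.2·5.763 = 1.153 in (exactly 1140/989)
Excess rainfall: 10.650 − 1.153 = 9.497 in; P > Ia so Q > 0
Q = (187857/19780)²/((187857/19780) + 5700/989) = (35290252449/391248400)/(301857/19780) = 11763417483/1990243820 in ≈ 5.911 in

Q = 11763417483/1990243820 in ≈ 5.911 in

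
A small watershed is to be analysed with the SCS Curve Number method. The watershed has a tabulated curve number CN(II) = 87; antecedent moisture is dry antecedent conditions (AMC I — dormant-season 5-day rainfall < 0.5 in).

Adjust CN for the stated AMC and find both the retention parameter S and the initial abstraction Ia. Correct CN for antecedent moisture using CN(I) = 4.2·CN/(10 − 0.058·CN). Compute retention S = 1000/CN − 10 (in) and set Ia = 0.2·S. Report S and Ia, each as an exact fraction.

Adjust CN=87 to AMC I: 4.2·87/(10 − 0.058·87) → (1827/5) ÷ (2477/500) = 182700/2477 ≈ 73.759
Retention S: 1000/CN − 10 with CN=73.759 → S = 6500/1827 ≈ 3.558 in
Initial abstraction Ia = S/5 = (6500/1827)/5 = 1300/1827 ≈ 0.712 in

S = 6500/1827 in ≈ 3.558 in; Ia = 1300/1827 in ≈ 0.712 in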